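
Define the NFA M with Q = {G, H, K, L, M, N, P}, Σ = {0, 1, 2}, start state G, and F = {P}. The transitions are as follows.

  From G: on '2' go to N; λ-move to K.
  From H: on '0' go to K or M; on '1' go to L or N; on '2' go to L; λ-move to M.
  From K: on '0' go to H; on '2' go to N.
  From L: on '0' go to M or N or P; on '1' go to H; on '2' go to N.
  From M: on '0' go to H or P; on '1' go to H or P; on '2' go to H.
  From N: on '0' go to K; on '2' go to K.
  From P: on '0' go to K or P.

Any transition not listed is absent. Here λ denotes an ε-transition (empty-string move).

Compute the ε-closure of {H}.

Begin with {H}.
ε-move H → M; add M.

{H, M}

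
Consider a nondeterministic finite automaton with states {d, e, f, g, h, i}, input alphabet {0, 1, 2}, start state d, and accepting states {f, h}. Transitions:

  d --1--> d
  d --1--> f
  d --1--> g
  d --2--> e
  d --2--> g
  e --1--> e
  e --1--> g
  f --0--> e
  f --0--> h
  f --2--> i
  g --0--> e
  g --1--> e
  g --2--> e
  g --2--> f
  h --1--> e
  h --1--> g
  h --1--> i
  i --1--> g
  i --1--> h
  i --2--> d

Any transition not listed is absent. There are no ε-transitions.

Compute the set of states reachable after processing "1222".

Start in {d}.
Read '1': {d} → {d, f, g}.
Read '2': {d, f, g} → {e, f, g, i}.
Read '2': {e, f, g, i} → {d, e, f, i}.
Read '2': {d, e, f, i} → {d, e, g, i}.

{d, e, g, i}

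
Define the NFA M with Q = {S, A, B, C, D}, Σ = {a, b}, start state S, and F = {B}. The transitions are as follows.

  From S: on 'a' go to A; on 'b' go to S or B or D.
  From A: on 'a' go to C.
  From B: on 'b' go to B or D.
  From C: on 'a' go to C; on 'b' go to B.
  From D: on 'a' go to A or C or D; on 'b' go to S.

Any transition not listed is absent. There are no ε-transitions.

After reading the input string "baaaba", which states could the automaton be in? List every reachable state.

Start in {S}.
Read 'b': {S} → {S, B, D}.
Read 'a': {S, B, D} → {A, C, D}.
Read 'a': {A, C, D} → {A, C, D}.
Read 'a': {A, C, D} → {A, C, D}.
Read 'b': {A, C, D} → {S, B}.
Read 'a': {S, B} → {A}.

{A}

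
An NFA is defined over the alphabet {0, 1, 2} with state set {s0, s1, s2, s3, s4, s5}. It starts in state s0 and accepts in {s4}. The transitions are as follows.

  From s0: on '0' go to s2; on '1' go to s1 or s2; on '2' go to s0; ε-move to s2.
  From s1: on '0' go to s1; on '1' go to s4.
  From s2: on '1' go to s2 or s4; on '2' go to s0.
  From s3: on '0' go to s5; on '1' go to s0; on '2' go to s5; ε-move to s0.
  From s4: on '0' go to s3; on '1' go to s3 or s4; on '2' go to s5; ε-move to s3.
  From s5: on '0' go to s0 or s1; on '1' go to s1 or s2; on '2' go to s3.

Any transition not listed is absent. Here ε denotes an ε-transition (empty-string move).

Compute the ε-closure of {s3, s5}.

Begin with {s3, s5}.
ε-move s3 → s0; add s0.
ε-move s0 → s2; add s2.

{s0, s2, s3, s5}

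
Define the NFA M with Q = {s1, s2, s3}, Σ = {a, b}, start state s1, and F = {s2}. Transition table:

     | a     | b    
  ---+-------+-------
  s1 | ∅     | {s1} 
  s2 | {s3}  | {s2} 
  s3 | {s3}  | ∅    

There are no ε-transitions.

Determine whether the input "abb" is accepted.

No

Start in {s1}.
Read 'a': s1→∅; now ∅.
The set is empty and remains empty for the remaining 2 symbols.
The final set ∅ contains no accepting state.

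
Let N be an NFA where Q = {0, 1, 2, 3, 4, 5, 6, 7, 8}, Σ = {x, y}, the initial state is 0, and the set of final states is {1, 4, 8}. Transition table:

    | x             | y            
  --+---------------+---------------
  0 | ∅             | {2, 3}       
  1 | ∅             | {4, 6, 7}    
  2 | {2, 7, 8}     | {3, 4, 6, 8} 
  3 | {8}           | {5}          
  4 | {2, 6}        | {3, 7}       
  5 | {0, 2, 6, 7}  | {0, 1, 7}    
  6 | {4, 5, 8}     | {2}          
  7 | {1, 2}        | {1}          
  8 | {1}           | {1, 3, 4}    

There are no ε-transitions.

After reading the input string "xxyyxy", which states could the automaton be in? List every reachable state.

∅

Start in {0}.
Read 'x': {0} → ∅.
The set is empty and remains empty for the remaining 5 symbols.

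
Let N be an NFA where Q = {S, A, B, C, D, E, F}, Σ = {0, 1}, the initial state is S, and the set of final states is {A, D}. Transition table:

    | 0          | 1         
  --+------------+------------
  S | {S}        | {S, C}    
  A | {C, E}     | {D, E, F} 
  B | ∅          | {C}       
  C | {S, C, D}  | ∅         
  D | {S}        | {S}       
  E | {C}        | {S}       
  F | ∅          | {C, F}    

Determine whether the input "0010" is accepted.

Start in {S}.
Read '0': {S} → {S}.
Read '0': {S} → {S}.
Read '1': {S} → {S, C}.
Read '0': {S, C} → {S, C, D}.
The final set {S, C, D} contains the accepting state D.

Yes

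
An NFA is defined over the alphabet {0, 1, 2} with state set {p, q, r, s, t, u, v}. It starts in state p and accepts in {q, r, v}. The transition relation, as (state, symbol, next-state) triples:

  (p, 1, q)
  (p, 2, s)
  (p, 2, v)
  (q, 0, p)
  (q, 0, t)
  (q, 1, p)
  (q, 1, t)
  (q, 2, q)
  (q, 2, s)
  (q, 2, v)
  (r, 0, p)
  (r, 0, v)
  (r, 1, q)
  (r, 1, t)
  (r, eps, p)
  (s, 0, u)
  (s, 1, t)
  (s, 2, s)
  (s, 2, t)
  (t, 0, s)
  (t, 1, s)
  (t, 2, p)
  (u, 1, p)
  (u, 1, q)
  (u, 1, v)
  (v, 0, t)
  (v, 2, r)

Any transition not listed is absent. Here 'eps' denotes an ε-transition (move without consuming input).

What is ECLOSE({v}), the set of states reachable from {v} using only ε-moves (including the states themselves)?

Begin with {v}.
No ε-moves leave this set, so the closure equals the set itself.

{v}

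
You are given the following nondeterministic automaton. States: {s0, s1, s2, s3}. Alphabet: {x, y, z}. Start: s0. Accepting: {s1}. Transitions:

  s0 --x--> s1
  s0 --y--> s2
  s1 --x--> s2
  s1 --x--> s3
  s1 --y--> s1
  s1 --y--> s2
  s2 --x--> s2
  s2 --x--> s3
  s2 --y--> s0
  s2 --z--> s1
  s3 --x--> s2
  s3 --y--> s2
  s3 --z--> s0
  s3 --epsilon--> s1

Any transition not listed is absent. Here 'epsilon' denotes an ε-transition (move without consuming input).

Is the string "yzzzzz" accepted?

Start in {s0}.
Read 'y': s0→{s2}; now {s2}.
Read 'z': s2→{s1}; now {s1}.
Read 'z': s1→∅; now ∅.
The set is empty and remains empty for the remaining 3 symbols.
The final set ∅ contains no accepting state.

No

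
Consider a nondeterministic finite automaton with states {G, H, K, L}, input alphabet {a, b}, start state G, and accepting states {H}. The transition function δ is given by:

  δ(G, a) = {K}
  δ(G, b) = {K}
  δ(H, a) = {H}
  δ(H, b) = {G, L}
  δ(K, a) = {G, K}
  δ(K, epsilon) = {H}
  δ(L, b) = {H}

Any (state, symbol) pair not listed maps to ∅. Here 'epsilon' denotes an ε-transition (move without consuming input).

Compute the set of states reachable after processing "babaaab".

Start in {G}.
Read 'b': {G} → {H, K}.
Read 'a': {H, K} → {G, H, K}.
Read 'b': {G, H, K} → {G, H, K, L}.
Read 'a': {G, H, K, L} → {G, H, K}.
Read 'a': {G, H, K} → {G, H, K}.
Read 'a': {G, H, K} → {G, H, K}.
Read 'b': {G, H, K} → {G, H, K, L}.

{G, H, K, L}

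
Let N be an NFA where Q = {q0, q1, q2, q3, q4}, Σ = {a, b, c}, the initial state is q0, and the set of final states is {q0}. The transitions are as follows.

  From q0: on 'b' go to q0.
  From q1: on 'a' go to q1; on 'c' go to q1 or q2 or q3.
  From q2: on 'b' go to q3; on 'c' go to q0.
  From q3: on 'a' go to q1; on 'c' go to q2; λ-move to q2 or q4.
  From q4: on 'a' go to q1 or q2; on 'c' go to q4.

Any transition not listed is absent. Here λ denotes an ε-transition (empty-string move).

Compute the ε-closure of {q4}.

{q4}

Begin with {q4}.
No ε-moves leave this set, so the closure equals the set itself.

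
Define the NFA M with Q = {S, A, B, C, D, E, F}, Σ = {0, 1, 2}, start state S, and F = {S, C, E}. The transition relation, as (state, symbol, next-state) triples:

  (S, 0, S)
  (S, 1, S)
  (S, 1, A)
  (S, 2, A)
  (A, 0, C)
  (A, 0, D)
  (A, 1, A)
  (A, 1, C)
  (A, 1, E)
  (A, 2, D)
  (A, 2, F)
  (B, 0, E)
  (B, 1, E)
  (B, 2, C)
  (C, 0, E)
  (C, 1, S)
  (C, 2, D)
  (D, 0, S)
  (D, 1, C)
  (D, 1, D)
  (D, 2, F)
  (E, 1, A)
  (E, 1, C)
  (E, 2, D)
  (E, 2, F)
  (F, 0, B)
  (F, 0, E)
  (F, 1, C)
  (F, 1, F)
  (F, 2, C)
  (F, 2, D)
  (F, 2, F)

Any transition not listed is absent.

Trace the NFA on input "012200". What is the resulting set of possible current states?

Start in {S}.
Read '0': S→{S}; now {S}.
Read '1': S→{S, A}; now {S, A}.
Read '2': S→{A}, A→{D, F}; now {A, D, F}.
Read '2': A→{D, F}, D→{F}, F→{C, D, F}; now {C, D, F}.
Read '0': C→{E}, D→{S}, F→{B, E}; now {S, B, E}.
Read '0': S→{S}, B→{E}, E→∅; now {S, E}.

{S, E}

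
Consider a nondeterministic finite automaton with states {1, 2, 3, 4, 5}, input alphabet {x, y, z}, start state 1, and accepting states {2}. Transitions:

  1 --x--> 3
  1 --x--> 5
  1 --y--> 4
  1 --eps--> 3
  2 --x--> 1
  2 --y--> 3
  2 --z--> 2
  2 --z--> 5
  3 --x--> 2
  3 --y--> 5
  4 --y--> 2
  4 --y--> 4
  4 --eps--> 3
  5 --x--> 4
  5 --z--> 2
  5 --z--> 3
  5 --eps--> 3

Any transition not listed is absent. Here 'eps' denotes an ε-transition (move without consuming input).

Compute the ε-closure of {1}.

Begin with {1}.
ε-move 1 → 3; add 3.

{1, 3}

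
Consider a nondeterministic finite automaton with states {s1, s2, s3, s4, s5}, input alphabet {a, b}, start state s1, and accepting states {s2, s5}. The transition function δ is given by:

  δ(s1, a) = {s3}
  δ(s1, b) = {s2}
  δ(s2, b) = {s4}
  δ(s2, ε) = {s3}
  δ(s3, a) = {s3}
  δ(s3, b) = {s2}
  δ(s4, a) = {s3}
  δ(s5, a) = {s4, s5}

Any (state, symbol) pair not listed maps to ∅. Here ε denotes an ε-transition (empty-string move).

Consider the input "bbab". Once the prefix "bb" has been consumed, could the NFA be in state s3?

Start in {s1}.
Read 'b': {s1} → {s2, s3}.
Read 'b': {s2, s3} → {s2, s3, s4}.
State s3 is in {s2, s3, s4}.

Yes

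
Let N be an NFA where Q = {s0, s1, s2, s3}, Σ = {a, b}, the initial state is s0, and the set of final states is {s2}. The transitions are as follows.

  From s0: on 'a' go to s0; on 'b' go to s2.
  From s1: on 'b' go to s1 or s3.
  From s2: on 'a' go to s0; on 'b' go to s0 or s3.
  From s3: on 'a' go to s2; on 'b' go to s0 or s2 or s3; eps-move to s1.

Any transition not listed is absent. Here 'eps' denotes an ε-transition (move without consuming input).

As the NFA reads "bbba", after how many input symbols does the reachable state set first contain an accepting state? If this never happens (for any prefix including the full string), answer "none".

1

Start in {s0}.
Read 'b': {s0} → {s2}.
None of the earlier sets intersect F, but {s2} does.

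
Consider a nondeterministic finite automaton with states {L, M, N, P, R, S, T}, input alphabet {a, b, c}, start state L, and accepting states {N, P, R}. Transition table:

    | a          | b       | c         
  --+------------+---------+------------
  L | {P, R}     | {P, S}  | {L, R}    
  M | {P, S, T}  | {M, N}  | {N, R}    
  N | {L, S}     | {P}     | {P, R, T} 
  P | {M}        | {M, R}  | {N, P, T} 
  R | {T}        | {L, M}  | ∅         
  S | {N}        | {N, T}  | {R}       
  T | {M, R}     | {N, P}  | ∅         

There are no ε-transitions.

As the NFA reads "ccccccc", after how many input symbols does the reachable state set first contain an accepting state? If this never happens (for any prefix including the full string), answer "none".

Start in {L}.
Read 'c': L→{L, R}; now {L, R}.
None of the earlier sets intersect F, but {L, R} does.

1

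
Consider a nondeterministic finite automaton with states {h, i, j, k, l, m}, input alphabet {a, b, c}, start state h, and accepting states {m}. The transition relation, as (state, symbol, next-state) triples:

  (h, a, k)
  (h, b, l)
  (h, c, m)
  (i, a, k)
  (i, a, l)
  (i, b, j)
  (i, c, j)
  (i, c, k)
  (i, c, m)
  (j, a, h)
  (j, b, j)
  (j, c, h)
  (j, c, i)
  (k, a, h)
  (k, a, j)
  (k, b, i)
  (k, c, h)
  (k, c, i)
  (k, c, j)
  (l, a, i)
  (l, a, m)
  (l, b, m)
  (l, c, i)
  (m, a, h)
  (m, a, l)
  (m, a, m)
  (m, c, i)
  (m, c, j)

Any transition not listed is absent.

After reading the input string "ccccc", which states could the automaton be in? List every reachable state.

Start in {h}.
Read 'c': h→{m}; now {m}.
Read 'c': m→{i, j}; now {i, j}.
Read 'c': i→{j, k, m}, j→{h, i}; now {h, i, j, k, m}.
Read 'c': h→{m}, i→{j, k, m}, j→{h, i}, k→{h, i, j}, m→{i, j}; now {h, i, j, k, m}.
Read 'c': h→{m}, i→{j, k, m}, j→{h, i}, k→{h, i, j}, m→{i, j}; now {h, i, j, k, m}.

{h, i, j, k, m}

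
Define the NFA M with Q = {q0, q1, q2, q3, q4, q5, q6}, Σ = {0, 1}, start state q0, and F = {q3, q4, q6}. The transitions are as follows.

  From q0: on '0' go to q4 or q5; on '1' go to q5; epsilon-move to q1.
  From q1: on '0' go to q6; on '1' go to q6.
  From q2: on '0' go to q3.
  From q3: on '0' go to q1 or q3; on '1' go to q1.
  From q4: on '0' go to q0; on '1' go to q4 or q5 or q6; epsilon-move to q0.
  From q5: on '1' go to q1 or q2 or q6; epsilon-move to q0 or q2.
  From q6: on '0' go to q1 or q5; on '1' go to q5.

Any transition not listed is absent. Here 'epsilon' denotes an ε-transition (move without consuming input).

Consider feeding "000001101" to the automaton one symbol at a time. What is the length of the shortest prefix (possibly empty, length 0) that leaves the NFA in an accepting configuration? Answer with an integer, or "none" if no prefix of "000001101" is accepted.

1

Start: ε-closure({q0}) = {q0, q1}.
Read '0': q0→{q4, q5}, q1→{q6}; union {q4, q5, q6}; ε-closure = {q0, q1, q2, q4, q5, q6}.
None of the earlier sets intersect F, but {q0, q1, q2, q4, q5, q6} does.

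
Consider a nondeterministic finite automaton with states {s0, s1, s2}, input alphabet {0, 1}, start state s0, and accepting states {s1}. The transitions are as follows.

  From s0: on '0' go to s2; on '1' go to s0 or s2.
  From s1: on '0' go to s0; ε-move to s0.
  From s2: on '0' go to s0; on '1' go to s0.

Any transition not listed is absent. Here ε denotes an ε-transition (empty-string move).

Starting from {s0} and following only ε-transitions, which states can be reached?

{s0}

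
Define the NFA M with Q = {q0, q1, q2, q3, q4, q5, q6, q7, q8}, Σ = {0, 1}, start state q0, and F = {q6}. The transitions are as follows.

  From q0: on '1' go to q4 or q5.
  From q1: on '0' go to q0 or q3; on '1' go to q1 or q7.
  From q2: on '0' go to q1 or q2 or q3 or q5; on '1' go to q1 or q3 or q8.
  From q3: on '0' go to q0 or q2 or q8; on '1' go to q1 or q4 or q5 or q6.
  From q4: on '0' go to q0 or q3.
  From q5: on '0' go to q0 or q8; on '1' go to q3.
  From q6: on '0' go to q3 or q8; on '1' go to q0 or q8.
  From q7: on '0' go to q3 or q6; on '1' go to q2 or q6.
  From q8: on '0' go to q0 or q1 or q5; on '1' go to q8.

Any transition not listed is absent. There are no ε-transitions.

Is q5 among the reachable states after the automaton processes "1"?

Yes

Start in {q0}.
Read '1': {q0} → {q4, q5}.
State q5 is in {q4, q5}.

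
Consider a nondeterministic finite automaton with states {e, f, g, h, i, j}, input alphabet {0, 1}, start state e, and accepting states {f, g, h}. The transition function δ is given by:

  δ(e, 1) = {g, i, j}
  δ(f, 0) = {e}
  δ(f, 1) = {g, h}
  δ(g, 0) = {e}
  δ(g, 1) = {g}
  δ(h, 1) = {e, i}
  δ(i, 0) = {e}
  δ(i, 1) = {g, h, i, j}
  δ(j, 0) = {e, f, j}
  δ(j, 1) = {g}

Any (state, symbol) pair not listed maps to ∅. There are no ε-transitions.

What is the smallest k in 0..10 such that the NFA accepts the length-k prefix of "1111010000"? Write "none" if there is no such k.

1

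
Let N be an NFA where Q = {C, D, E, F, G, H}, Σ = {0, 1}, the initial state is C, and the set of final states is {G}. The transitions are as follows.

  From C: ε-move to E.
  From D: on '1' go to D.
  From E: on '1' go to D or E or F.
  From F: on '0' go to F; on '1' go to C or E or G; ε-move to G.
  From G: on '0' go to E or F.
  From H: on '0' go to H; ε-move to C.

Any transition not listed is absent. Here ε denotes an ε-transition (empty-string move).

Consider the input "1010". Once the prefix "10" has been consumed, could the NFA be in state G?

Yes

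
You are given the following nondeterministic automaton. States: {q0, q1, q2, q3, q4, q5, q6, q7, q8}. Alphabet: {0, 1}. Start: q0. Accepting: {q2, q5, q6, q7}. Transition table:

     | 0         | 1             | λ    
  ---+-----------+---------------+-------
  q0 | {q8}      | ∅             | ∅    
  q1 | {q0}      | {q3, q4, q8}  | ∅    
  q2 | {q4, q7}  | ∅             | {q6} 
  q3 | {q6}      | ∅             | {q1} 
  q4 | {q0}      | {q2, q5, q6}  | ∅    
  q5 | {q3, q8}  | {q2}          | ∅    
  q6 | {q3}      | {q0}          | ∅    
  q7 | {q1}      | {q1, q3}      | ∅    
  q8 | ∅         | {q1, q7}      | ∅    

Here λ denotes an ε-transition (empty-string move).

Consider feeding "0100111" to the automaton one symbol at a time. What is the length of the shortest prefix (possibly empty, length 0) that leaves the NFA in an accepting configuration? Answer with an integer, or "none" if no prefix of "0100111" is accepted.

2

Start in {q0}.
Read '0': q0→{q8}; now {q8}.
Read '1': q8→{q1, q7}; now {q1, q7}.
None of the earlier sets intersect F, but {q1, q7} does.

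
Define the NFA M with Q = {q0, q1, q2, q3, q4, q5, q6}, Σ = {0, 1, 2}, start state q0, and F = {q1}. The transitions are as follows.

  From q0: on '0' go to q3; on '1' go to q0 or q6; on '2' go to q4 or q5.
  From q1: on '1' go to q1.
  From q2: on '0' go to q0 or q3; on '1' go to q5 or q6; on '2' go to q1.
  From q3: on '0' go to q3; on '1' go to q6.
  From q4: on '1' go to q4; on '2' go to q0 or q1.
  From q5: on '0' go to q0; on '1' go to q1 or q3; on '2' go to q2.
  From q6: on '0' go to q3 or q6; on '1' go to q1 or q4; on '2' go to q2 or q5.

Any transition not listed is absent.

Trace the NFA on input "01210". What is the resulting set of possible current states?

Start in {q0}.
Read '0': {q0} → {q3}.
Read '1': {q3} → {q6}.
Read '2': {q6} → {q2, q5}.
Read '1': {q2, q5} → {q1, q3, q5, q6}.
Read '0': {q1, q3, q5, q6} → {q0, q3, q6}.

{q0, q3, q6}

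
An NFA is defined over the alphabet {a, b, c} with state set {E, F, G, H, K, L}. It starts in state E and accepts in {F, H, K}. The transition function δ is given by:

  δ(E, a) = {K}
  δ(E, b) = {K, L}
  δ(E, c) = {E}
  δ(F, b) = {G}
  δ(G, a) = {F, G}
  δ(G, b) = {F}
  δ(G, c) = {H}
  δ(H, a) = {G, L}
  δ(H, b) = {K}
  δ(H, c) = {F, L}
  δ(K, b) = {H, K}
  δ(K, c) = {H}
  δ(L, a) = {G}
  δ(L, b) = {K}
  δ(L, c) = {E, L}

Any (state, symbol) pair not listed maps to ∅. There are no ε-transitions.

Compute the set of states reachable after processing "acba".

Start in {E}.
Read 'a': E→{K}; now {K}.
Read 'c': K→{H}; now {H}.
Read 'b': H→{K}; now {K}.
Read 'a': K→∅; now ∅.

∅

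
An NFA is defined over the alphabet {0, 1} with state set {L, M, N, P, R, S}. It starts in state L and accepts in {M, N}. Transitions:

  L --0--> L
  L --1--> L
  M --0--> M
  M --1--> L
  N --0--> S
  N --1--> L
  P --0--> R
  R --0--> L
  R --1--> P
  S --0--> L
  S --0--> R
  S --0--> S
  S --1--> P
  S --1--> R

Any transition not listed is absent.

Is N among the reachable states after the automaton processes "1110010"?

No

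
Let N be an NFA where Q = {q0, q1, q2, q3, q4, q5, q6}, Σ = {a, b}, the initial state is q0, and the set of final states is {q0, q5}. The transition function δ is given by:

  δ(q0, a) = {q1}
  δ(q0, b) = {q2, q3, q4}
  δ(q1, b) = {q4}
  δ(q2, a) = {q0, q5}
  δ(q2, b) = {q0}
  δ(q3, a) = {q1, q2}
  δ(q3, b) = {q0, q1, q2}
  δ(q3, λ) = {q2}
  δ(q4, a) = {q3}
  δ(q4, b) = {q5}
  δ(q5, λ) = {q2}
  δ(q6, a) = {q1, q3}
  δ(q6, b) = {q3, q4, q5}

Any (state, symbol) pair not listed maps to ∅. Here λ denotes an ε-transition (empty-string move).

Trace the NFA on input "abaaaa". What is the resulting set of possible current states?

Start in {q0}.
Read 'a': {q0} → {q1}.
Read 'b': {q1} → {q4}.
Read 'a': {q4} → {q2, q3}.
Read 'a': {q2, q3} → {q0, q1, q2, q5}.
Read 'a': {q0, q1, q2, q5} → {q0, q1, q2, q5}.
Read 'a': {q0, q1, q2, q5} → {q0, q1, q2, q5}.

{q0, q1, q2, q5}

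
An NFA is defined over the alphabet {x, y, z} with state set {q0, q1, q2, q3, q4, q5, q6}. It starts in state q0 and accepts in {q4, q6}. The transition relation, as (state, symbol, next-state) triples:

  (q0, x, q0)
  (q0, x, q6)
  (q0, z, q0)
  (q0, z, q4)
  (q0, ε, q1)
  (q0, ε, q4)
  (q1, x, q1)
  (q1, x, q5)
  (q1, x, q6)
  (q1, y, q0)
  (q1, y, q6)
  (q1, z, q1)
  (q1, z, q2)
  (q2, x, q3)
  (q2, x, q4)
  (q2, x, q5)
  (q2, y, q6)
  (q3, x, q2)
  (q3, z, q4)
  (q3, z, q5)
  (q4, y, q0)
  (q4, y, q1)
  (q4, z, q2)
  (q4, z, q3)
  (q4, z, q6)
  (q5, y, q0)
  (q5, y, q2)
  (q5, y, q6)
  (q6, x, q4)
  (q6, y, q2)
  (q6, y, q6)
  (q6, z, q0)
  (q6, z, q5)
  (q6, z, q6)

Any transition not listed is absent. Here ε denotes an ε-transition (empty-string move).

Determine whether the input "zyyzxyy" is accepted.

Yes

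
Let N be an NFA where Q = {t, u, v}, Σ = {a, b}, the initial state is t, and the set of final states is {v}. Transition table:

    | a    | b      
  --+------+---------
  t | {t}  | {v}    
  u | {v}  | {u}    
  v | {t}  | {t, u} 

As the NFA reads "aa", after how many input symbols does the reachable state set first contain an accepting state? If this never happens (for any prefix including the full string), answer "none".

Start in {t}.
Read 'a': t→{t}; now {t}.
Read 'a': t→{t}; now {t}.
No reachable set along the way intersects F.

none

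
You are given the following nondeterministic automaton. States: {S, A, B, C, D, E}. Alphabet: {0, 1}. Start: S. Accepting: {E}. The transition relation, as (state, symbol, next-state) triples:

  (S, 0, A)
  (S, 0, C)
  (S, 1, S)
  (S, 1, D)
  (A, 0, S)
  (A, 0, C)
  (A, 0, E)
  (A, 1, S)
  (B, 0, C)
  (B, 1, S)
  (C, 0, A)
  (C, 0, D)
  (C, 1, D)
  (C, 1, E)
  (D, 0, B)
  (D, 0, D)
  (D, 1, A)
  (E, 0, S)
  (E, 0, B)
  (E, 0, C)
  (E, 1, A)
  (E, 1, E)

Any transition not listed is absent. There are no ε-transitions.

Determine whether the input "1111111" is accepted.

No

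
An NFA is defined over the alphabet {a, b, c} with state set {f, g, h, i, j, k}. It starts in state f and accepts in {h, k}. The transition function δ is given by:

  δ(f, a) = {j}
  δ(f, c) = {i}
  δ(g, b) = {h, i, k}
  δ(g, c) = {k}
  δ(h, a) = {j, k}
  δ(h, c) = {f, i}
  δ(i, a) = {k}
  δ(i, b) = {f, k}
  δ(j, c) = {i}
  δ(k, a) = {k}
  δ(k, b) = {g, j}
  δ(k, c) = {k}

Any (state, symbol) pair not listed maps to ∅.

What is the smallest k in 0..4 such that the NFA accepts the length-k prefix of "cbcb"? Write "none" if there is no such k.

2

Start in {f}.
Read 'c': f→{i}; now {i}.
Read 'b': i→{f, k}; now {f, k}.
None of the earlier sets intersect F, but {f, k} does.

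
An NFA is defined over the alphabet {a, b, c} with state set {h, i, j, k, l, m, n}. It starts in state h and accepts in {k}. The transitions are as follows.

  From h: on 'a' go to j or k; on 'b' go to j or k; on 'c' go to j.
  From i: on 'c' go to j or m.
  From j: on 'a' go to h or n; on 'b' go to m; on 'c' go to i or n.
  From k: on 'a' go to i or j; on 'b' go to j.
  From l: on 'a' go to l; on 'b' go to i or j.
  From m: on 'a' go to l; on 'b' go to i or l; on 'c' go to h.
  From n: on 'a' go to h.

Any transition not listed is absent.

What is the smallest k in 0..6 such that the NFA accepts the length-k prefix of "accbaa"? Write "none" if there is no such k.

1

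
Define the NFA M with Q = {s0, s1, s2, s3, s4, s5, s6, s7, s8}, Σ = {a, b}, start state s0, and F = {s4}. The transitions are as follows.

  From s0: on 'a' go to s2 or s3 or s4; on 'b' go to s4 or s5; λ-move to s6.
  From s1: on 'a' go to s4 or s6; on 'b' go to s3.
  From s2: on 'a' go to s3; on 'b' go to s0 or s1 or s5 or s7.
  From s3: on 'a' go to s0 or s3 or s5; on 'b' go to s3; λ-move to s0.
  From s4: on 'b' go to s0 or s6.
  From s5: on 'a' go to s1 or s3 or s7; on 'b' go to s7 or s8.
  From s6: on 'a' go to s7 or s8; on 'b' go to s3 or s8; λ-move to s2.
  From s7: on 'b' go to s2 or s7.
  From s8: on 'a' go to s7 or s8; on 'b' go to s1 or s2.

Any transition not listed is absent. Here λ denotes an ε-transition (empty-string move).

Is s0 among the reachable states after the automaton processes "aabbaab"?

Yes

Start: ε-closure({s0}) = {s0, s2, s6}.
Read 'a': {s0, s2, s6} → {s0, s2, s3, s4, s6, s7, s8}.
Read 'a': {s0, s2, s3, s4, s6, s7, s8} → {s0, s2, s3, s4, s5, s6, s7, s8}.
Read 'b': {s0, s2, s3, s4, s5, s6, s7, s8} → {s0, s1, s2, s3, s4, s5, s6, s7, s8}.
Read 'b': {s0, s1, s2, s3, s4, s5, s6, s7, s8} → {s0, s1, s2, s3, s4, s5, s6, s7, s8}.
Read 'a': {s0, s1, s2, s3, s4, s5, s6, s7, s8} → {s0, s1, s2, s3, s4, s5, s6, s7, s8}.
Read 'a': {s0, s1, s2, s3, s4, s5, s6, s7, s8} → {s0, s1, s2, s3, s4, s5, s6, s7, s8}.
Read 'b': {s0, s1, s2, s3, s4, s5, s6, s7, s8} → {s0, s1, s2, s3, s4, s5, s6, s7, s8}.
State s0 is in {s0, s1, s2, s3, s4, s5, s6, s7, s8}.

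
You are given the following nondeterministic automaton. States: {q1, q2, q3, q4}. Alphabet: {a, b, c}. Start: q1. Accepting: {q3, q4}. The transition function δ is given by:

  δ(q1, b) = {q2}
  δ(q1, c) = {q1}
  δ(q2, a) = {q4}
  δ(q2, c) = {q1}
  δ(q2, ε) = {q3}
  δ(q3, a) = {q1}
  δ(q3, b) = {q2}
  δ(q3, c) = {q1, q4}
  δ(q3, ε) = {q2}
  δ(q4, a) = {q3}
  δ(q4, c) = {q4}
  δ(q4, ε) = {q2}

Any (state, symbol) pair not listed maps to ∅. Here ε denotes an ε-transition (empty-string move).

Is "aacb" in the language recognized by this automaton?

Start in {q1}.
Read 'a': q1→∅; now ∅.
The set is empty and remains empty for the remaining 3 symbols.
The final set ∅ contains no accepting state.

No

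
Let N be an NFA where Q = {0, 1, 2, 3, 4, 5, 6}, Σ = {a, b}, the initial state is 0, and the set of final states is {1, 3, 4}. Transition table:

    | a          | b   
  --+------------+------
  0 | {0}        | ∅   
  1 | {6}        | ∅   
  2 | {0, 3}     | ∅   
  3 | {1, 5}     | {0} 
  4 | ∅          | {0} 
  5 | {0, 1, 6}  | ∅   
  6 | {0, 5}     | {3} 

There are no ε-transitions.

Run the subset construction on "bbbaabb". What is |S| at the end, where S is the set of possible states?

Start in {0}.
Read 'b': 0→∅; now ∅.
The set is empty and remains empty for the remaining 6 symbols.
That set has 0 states.

0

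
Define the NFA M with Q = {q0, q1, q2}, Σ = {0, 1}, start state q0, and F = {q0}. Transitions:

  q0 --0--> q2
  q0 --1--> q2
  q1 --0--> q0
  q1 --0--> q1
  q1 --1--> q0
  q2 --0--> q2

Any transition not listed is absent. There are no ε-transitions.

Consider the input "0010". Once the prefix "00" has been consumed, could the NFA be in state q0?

No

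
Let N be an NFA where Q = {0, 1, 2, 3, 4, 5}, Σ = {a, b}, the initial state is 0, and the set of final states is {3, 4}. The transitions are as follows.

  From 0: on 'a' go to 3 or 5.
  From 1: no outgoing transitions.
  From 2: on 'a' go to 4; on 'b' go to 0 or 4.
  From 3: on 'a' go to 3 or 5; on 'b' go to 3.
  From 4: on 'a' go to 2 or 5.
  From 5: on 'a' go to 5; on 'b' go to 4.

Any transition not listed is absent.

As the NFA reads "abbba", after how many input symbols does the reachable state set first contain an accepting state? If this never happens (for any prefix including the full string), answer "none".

Start in {0}.
Read 'a': {0} → {3, 5}.
None of the earlier sets intersect F, but {3, 5} does.

1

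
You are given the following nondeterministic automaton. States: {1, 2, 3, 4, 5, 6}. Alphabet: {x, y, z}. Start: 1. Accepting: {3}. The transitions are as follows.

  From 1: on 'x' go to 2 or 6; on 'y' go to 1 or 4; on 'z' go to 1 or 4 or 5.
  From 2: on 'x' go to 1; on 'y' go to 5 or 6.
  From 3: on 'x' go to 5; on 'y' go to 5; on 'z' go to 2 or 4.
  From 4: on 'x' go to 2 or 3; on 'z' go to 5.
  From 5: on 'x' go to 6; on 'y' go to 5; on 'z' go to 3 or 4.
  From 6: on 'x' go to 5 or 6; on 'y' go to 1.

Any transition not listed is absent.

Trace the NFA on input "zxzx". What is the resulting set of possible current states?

{1, 2, 3}

Start in {1}.
Read 'z': 1→{1, 4, 5}; now {1, 4, 5}.
Read 'x': 1→{2, 6}, 4→{2, 3}, 5→{6}; now {2, 3, 6}.
Read 'z': 2→∅, 3→{2, 4}, 6→∅; now {2, 4}.
Read 'x': 2→{1}, 4→{2, 3}; now {1, 2, 3}.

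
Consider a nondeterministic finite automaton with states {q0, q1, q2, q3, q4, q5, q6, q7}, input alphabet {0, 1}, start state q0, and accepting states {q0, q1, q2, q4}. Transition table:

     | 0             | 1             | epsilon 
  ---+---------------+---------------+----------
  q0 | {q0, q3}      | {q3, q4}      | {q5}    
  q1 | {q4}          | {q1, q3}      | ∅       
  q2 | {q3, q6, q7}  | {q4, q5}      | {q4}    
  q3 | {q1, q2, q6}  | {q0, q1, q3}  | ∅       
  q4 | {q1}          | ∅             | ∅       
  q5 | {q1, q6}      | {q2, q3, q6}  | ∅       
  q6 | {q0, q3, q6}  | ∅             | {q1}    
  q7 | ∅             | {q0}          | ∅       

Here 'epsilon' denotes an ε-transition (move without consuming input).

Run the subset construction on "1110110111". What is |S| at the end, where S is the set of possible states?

7

Start: ε-closure({q0}) = {q0, q5}.
Read '1': q0→{q3, q4}, q5→{q2, q3, q6}; union {q2, q3, q4, q6}; ε-closure = {q1, q2, q3, q4, q6}.
Read '1': q1→{q1, q3}, q2→{q4, q5}, q3→{q0, q1, q3}, q4→∅, q6→∅; now {q0, q1, q3, q4, q5}.
Read '1': q0→{q3, q4}, q1→{q1, q3}, q3→{q0, q1, q3}, q4→∅, q5→{q2, q3, q6}; union {q0, q1, q2, q3, q4, q6}; ε-closure = {q0, q1, q2, q3, q4, q5, q6}.
Read '0': q0→{q0, q3}, q1→{q4}, q2→{q3, q6, q7}, q3→{q1, q2, q6}, q4→{q1}, q5→{q1, q6}, q6→{q0, q3, q6}; union {q0, q1, q2, q3, q4, q6, q7}; ε-closure = {q0, q1, q2, q3, q4, q5, q6, q7}.
Read '1': q0→{q3, q4}, q1→{q1, q3}, q2→{q4, q5}, q3→{q0, q1, q3}, q4→∅, q5→{q2, q3, q6}, q6→∅, q7→{q0}; now {q0, q1, q2, q3, q4, q5, q6}.
Read '1': q0→{q3, q4}, q1→{q1, q3}, q2→{q4, q5}, q3→{q0, q1, q3}, q4→∅, q5→{q2, q3, q6}, q6→∅; now {q0, q1, q2, q3, q4, q5, q6}.
Read '0': q0→{q0, q3}, q1→{q4}, q2→{q3, q6, q7}, q3→{q1, q2, q6}, q4→{q1}, q5→{q1, q6}, q6→{q0, q3, q6}; union {q0, q1, q2, q3, q4, q6, q7}; ε-closure = {q0, q1, q2, q3, q4, q5, q6, q7}.
Read '1': q0→{q3, q4}, q1→{q1, q3}, q2→{q4, q5}, q3→{q0, q1, q3}, q4→∅, q5→{q2, q3, q6}, q6→∅, q7→{q0}; now {q0, q1, q2, q3, q4, q5, q6}.
Read '1': q0→{q3, q4}, q1→{q1, q3}, q2→{q4, q5}, q3→{q0, q1, q3}, q4→∅, q5→{q2, q3, q6}, q6→∅; now {q0, q1, q2, q3, q4, q5, q6}.
Read '1': q0→{q3, q4}, q1→{q1, q3}, q2→{q4, q5}, q3→{q0, q1, q3}, q4→∅, q5→{q2, q3, q6}, q6→∅; now {q0, q1, q2, q3, q4, q5, q6}.
That set has 7 states.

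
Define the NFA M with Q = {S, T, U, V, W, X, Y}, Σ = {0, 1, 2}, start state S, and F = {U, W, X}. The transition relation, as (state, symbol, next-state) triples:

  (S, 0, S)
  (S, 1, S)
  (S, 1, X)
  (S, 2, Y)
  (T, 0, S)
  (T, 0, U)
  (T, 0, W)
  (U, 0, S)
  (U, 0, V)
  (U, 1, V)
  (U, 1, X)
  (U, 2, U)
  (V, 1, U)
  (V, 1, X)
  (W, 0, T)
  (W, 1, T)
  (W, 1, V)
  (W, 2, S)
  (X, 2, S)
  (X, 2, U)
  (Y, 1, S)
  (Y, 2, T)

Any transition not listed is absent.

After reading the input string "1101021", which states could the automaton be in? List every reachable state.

Start in {S}.
Read '1': S→{S, X}; now {S, X}.
Read '1': S→{S, X}, X→∅; now {S, X}.
Read '0': S→{S}, X→∅; now {S}.
Read '1': S→{S, X}; now {S, X}.
Read '0': S→{S}, X→∅; now {S}.
Read '2': S→{Y}; now {Y}.
Read '1': Y→{S}; now {S}.

{S}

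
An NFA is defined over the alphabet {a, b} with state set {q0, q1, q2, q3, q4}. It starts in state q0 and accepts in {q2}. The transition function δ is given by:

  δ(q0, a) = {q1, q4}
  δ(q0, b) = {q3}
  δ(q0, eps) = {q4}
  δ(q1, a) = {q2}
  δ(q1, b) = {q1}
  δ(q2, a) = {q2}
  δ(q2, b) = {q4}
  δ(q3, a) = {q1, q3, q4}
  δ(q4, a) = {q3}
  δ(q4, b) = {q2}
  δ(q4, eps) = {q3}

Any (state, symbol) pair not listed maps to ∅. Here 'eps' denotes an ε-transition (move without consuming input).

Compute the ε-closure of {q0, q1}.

{q0, q1, q3, q4}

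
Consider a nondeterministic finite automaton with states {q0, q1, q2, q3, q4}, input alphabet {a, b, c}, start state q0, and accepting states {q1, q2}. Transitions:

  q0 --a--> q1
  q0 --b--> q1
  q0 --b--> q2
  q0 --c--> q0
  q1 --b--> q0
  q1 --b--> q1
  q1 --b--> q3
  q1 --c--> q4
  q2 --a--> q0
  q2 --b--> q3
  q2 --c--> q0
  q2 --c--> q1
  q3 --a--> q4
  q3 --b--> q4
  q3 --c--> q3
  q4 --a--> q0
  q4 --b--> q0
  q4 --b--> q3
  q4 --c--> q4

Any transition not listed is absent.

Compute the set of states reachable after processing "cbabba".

{q1, q4}

Start in {q0}.
Read 'c': {q0} → {q0}.
Read 'b': {q0} → {q1, q2}.
Read 'a': {q1, q2} → {q0}.
Read 'b': {q0} → {q1, q2}.
Read 'b': {q1, q2} → {q0, q1, q3}.
Read 'a': {q0, q1, q3} → {q1, q4}.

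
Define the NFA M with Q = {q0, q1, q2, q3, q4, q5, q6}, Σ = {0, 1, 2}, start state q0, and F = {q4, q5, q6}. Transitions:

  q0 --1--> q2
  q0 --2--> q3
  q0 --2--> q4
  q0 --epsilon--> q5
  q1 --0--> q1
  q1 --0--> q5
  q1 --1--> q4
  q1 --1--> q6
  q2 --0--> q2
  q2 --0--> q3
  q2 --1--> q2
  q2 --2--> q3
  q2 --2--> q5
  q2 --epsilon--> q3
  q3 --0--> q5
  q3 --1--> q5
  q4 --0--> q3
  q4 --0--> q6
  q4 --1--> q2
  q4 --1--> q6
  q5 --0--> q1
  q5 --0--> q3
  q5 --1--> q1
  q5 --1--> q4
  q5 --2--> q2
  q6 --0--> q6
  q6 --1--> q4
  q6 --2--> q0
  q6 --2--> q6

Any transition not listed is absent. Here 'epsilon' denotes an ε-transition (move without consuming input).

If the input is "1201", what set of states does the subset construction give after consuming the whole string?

{q1, q4, q5, q6}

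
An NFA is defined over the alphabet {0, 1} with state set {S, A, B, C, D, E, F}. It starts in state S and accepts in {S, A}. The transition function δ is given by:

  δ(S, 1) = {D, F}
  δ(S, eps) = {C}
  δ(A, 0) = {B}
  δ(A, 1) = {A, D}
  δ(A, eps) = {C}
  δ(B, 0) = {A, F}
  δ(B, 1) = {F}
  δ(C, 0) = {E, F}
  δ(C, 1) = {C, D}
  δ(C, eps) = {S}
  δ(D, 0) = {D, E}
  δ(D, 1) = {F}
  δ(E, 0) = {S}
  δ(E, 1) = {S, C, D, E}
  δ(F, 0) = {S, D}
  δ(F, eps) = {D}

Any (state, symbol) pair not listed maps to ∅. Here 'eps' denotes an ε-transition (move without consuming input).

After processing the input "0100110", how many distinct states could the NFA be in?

Start: ε-closure({S}) = {S, C}.
Read '0': {S, C} → {D, E, F}.
Read '1': {D, E, F} → {S, C, D, E, F}.
Read '0': {S, C, D, E, F} → {S, C, D, E, F}.
Read '0': {S, C, D, E, F} → {S, C, D, E, F}.
Read '1': {S, C, D, E, F} → {S, C, D, E, F}.
Read '1': {S, C, D, E, F} → {S, C, D, E, F}.
Read '0': {S, C, D, E, F} → {S, C, D, E, F}.
That set has 5 states.

5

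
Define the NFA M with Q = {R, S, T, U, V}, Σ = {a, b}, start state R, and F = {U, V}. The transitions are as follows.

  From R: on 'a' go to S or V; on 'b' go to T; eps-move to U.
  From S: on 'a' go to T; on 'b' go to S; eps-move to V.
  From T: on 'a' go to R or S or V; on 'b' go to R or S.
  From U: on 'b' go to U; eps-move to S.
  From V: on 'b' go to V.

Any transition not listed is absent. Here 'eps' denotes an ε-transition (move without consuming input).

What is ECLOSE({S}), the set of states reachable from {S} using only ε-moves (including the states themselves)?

Begin with {S}.
ε-move S → V; add V.

{S, V}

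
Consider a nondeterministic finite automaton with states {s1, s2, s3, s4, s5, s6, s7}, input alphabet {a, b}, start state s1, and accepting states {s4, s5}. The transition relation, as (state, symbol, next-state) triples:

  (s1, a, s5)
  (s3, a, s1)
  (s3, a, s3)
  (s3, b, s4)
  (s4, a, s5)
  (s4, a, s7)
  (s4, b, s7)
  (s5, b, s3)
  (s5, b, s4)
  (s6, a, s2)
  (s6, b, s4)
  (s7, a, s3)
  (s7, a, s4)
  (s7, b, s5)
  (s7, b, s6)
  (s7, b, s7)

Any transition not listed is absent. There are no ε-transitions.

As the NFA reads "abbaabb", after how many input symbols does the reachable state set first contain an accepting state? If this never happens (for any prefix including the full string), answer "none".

Start in {s1}.
Read 'a': s1→{s5}; now {s5}.
None of the earlier sets intersect F, but {s5} does.

1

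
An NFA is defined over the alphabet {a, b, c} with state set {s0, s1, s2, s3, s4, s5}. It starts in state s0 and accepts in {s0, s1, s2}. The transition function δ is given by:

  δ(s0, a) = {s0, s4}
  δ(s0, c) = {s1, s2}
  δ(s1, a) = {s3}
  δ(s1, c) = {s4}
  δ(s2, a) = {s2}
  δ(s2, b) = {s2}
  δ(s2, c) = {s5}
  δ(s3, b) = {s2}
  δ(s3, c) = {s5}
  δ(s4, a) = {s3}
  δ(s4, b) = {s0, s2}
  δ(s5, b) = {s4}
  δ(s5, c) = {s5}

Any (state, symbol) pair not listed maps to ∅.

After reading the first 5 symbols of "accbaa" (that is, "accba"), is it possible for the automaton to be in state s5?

Start in {s0}.
Read 'a': s0→{s0, s4}; now {s0, s4}.
Read 'c': s0→{s1, s2}, s4→∅; now {s1, s2}.
Read 'c': s1→{s4}, s2→{s5}; now {s4, s5}.
Read 'b': s4→{s0, s2}, s5→{s4}; now {s0, s2, s4}.
Read 'a': s0→{s0, s4}, s2→{s2}, s4→{s3}; now {s0, s2, s3, s4}.
State s5 is not in {s0, s2, s3, s4}.

No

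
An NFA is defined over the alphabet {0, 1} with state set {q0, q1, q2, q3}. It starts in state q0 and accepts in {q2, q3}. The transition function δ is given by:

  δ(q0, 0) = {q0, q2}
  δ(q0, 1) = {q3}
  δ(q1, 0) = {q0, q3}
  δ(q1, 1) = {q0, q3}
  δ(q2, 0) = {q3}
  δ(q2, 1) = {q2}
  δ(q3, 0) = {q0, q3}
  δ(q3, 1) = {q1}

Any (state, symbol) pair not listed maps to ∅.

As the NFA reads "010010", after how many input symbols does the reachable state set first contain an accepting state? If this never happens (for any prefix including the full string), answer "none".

1

Start in {q0}.
Read '0': q0→{q0, q2}; now {q0, q2}.
None of the earlier sets intersect F, but {q0, q2} does.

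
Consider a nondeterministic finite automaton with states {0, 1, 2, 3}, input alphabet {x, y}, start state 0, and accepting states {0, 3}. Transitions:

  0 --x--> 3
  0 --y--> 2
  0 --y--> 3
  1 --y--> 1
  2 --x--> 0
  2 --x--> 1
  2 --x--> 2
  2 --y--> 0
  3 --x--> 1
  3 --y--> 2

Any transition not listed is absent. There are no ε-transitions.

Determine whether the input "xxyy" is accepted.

Start in {0}.
Read 'x': {0} → {3}.
Read 'x': {3} → {1}.
Read 'y': {1} → {1}.
Read 'y': {1} → {1}.
The final set {1} contains no accepting state.

No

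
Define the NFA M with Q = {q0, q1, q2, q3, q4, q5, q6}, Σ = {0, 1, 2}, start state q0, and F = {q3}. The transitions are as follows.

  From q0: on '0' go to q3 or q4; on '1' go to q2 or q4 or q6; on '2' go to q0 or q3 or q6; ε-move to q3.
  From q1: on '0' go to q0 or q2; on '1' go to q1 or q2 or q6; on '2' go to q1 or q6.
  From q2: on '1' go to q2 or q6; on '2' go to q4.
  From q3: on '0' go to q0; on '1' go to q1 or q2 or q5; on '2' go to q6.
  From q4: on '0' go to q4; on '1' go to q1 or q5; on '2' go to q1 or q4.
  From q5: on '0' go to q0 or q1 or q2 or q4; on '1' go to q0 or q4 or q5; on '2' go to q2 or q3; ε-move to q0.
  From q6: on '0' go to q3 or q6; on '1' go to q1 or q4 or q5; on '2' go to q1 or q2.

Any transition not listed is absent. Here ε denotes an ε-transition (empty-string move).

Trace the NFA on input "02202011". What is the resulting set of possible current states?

{q0, q1, q2, q3, q4, q5, q6}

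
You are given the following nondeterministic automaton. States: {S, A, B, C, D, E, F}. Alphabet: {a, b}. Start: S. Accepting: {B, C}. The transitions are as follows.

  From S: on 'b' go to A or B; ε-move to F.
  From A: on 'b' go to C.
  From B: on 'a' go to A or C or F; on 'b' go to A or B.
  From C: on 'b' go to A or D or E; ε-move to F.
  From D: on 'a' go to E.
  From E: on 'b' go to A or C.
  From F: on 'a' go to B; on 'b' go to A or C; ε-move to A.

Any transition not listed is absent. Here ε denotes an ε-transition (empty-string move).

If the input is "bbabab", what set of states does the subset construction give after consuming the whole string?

Start: ε-closure({S}) = {S, A, F}.
Read 'b': {S, A, F} → {A, B, C, F}.
Read 'b': {A, B, C, F} → {A, B, C, D, E, F}.
Read 'a': {A, B, C, D, E, F} → {A, B, C, E, F}.
Read 'b': {A, B, C, E, F} → {A, B, C, D, E, F}.
Read 'a': {A, B, C, D, E, F} → {A, B, C, E, F}.
Read 'b': {A, B, C, E, F} → {A, B, C, D, E, F}.

{A, B, C, D, E, F}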